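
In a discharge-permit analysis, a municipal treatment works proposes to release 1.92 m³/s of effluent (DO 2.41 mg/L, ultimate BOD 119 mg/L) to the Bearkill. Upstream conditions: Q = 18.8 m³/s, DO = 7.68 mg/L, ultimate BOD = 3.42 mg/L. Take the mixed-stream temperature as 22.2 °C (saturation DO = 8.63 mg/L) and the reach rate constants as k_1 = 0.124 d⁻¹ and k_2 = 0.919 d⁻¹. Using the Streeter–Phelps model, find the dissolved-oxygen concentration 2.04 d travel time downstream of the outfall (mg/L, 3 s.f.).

Mixed DO = (18.8×7.68 + 1.92×2.41)/(18.8+1.92) = 149.0/20.72 = 7.192 mg/L.
Mixed L₀ = (18.8×3.42 + 1.92×119)/(20.72) = 292.8/20.72 = 14.13 mg/L.
Initial deficit D₀ = C_s − DO₀ = 8.63 − 7.192 = 1.438 mg/L.
D(2.04) = [0.124×14.13/(0.919−0.124)](e^(−0.124×2.04) − e^(−0.919×2.04)) + 1.438 e^(−0.919×2.04)
= 2.204 × (0.7765 − 0.1534) + 1.438 × 0.1534 = 1.594 mg/L.
DO = 8.63 − 1.594 = 7.036 mg/L.

DO ≈ 7.04 mg/L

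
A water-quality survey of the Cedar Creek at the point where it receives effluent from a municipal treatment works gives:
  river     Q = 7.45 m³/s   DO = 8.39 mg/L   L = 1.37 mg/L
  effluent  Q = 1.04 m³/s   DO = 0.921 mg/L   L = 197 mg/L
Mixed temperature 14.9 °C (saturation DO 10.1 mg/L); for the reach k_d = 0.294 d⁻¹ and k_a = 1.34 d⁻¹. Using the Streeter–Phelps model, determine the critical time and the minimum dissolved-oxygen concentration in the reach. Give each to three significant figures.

Mixed DO = (7.45×8.39 + 1.04×0.921)/(7.45+1.04) = 63.46/8.490 = 7.475 mg/L.
Mixed L₀ = (7.45×1.37 + 1.04×197)/(8.490) = 215.1/8.490 = 25.33 mg/L.
Initial deficit D₀ = C_s − DO₀ = 10.1 − 7.475 = 2.625 mg/L.
t_c = (1/1.046) ln[(1.34/0.294)(1 − 2.625×1.046/(0.294×25.33))] = 0.9560 × ln(2.878) = 1.010 d.
D_c = (0.294/1.34) × 25.33 × e^(−0.294×1.010) = 0.2194 × 25.33 × 0.7430 = 4.130 mg/L.
Minimum DO = 10.1 − 4.130 = 5.970 mg/L.

t_c ≈ 1.01 d; minimum DO ≈ 5.97 mg/L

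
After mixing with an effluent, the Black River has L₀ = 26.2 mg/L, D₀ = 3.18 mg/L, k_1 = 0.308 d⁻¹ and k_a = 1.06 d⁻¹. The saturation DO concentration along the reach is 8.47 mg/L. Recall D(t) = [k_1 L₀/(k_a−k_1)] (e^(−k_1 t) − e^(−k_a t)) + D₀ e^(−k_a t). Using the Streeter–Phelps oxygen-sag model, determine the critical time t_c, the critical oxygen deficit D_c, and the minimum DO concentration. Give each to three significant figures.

t_c ≈ 1.18 d; D_c ≈ 5.30 mg/L; min DO ≈ 3.17 mg/L

At the critical point dD/dt = 0, so k_1 L₀ e^(−k_1 t) = k_a D. Substituting D(t) from the Streeter–Phelps equation and solving for t gives
t_c = ln[(k_a/k_1)(1 − D₀(k_a−k_1)/(k_1 L₀))] / (k_a−k_1).
Here k_a−k_1 = 0.7520 d⁻¹ and 1 − D₀(k_a−k_1)/(k_1 L₀) = 1 − 3.18×0.7520/(0.308×26.2) = 0.7037, so
t_c = ln(3.442 × 0.7037) / 0.7520 = 0.8845 / 0.7520 = 1.176 d.
L(t_c) = L₀ e^(−k_1 t_c) = 26.2 × 0.6961 = 18.24 mg/L, and at the critical point k_a D_c = k_1 L, so D_c = (0.308/1.06) × 18.24 = 5.299 mg/L.
Minimum DO = C_s − D_c = 8.47 − 5.299 = 3.171 mg/L.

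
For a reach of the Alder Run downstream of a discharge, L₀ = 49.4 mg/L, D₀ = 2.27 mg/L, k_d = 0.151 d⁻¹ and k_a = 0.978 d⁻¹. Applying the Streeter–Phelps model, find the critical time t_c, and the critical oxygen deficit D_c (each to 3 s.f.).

With k_a/k_d = 6.477 and 1 − D₀(k_a−k_d)/(k_d L₀) = 0.7483,
t_c = ln(6.477 × 0.7483) / (0.978 − 0.151) = ln(4.847) / 0.8270 = 1.578/0.8270 = 1.908 d.
L(t_c) = L₀ e^(−k_d t_c) = 49.4 × 0.7496 = 37.03 mg/L, and at the critical point k_a D_c = k_d L, so D_c = (0.151/0.978) × 37.03 = 5.718 mg/L.

t_c ≈ 1.91 d; D_c ≈ 5.72 mg/L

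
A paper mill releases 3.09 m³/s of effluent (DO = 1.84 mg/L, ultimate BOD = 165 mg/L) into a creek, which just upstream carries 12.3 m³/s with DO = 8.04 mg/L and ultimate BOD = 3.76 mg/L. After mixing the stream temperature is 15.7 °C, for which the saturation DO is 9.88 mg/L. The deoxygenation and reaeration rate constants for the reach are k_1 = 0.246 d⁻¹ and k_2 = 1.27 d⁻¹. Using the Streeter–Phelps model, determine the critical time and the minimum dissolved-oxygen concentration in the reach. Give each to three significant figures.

t_c ≈ 1.17 d; minimum DO ≈ 4.64 mg/L

Mixed DO = (12.3×8.04 + 3.09×1.84)/(12.3+3.09) = 104.6/15.39 = 6.795 mg/L.
Mixed L₀ = (12.3×3.76 + 3.09×165)/(15.39) = 556.1/15.39 = 36.13 mg/L.
Initial deficit D₀ = C_s − DO₀ = 9.88 − 6.795 = 3.085 mg/L.
t_c = (1/1.024) ln[(1.27/0.246)(1 − 3.085×1.024/(0.246×36.13))] = 0.9766 × ln(3.328) = 1.174 d.
D_c = (0.246/1.27) × 36.13 × e^(−0.246×1.174) = 0.1937 × 36.13 × 0.7491 = 5.243 mg/L.
Minimum DO = 9.88 − 5.243 = 4.637 mg/L.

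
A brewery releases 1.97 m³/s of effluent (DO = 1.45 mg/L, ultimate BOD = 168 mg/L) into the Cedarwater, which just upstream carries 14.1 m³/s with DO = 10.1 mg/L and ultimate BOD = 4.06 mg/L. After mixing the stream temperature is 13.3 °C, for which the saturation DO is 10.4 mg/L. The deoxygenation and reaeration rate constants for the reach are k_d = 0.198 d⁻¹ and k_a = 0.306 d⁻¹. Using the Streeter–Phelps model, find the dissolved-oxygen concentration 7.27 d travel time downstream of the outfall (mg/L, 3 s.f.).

DO ≈ 4.54 mg/L

Mixed DO = (14.1×10.1 + 1.97×1.45)/(14.1+1.97) = 145.3/16.07 = 9.040 mg/L.
Mixed L₀ = (14.1×4.06 + 1.97×168)/(16.07) = 388.2/16.07 = 24.16 mg/L.
Initial deficit D₀ = C_s − DO₀ = 10.4 − 9.040 = 1.360 mg/L.
D(7.27) = [0.198×24.16/(0.306−0.198)](e^(−0.198×7.27) − e^(−0.306×7.27)) + 1.360 e^(−0.306×7.27)
= 44.29 × (0.2371 − 0.1081) + 1.360 × 0.1081 = 5.858 mg/L.
DO = 10.4 − 5.858 = 4.542 mg/L.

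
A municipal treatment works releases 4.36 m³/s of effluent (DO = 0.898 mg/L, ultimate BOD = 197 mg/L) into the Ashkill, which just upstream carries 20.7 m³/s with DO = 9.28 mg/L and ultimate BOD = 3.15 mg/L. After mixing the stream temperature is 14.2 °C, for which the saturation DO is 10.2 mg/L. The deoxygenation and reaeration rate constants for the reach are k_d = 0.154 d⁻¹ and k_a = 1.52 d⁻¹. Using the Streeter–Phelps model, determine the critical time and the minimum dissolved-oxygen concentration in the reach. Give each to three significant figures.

Mixed DO = (20.7×9.28 + 4.36×0.898)/(20.7+4.36) = 196.0/25.06 = 7.822 mg/L.
Mixed L₀ = (20.7×3.15 + 4.36×197)/(25.06) = 924.1/25.06 = 36.88 mg/L.
Initial deficit D₀ = C_s − DO₀ = 10.2 − 7.822 = 2.378 mg/L.
t_c = (1/1.366) ln[(1.52/0.154)(1 − 2.378×1.366/(0.154×36.88))] = 0.7321 × ln(4.224) = 1.055 d.
D_c = (0.154/1.52) × 36.88 × e^(−0.154×1.055) = 0.1013 × 36.88 × 0.8501 = 3.176 mg/L.
Minimum DO = 10.2 − 3.176 = 7.024 mg/L.

t_c ≈ 1.05 d; minimum DO ≈ 7.02 mg/L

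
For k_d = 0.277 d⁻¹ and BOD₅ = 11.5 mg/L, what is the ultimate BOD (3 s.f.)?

BOD₅ = L₀(1 − e^(−5k_d)) ⇒ L₀ = BOD₅ / (1 − e^(−5×0.277))
= 11.5 / (1 − 0.2503) = 11.5 / 0.7497 = 15.34 mg/L.

L₀ ≈ 15.3 mg/L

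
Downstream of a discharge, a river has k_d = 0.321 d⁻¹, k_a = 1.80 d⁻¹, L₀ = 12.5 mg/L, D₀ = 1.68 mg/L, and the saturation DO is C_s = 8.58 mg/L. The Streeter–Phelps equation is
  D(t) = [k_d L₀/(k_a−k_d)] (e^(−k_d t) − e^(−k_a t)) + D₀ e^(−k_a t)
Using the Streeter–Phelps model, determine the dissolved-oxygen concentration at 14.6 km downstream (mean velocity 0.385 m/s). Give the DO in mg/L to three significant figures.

Travel time t = x/v = 14.6 km / (0.385 m/s) = 14600 m / 0.385 m/s = 37920 s = 0.4389 d.
k_d L₀/(k_a−k_d) = 0.321×12.5/(1.80−0.321) = 4.013/1.479 = 2.713 mg/L.
e^(−k_d t) = e^(−0.321×0.4389) = 0.8686; e^(−k_a t) = e^(−1.80×0.4389) = 0.4538.
D = 2.713 × (0.8686 − 0.4538) + 1.68 × 0.4538 = 1.125 + 0.7624 = 1.888 mg/L.
DO = C_s − D = 8.58 − 1.888 = 6.692 mg/L.

DO ≈ 6.69 mg/L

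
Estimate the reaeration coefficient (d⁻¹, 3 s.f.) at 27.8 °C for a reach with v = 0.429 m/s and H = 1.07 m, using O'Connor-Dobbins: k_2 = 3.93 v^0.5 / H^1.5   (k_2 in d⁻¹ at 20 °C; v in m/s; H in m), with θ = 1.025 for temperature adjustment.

k_2 ≈ 2.82 d⁻¹

k_2(20) = 3.93 × 0.429^0.5 / 1.07^1.5 = 3.93 × 0.6550 / 1.107 = 2.326 d⁻¹.
k_2(27.8) = 2.326 × 1.025^(27.8−20) = 2.326 × 1.212 = 2.820 d⁻¹.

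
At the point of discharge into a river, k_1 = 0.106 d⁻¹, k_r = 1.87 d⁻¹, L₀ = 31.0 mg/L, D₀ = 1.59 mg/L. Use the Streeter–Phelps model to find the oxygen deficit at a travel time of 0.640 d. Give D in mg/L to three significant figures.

D ≈ 1.66 mg/L

k_1 L₀/(k_r−k_1) = 0.106×31.0/(1.87−0.106) = 3.286/1.764 = 1.863 mg/L.
e^(−k_1 t) = e^(−0.106×0.6400) = 0.9344; e^(−k_r t) = e^(−1.87×0.6400) = 0.3022.
D = 1.863 × (0.9344 − 0.3022) + 1.59 × 0.3022 = 1.178 + 0.4804 = 1.658 mg/L.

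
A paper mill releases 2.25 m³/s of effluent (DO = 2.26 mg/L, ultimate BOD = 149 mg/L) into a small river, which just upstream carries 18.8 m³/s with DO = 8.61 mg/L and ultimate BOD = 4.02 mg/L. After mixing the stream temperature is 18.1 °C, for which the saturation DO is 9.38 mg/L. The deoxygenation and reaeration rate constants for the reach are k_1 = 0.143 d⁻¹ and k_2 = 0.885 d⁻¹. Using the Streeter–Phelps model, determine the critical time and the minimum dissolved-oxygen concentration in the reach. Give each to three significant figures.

t_c ≈ 1.80 d; minimum DO ≈ 6.94 mg/L

Mixed DO = (18.8×8.61 + 2.25×2.26)/(18.8+2.25) = 167.0/21.05 = 7.931 mg/L.
Mixed L₀ = (18.8×4.02 + 2.25×149)/(21.05) = 410.8/21.05 = 19.52 mg/L.
Initial deficit D₀ = C_s − DO₀ = 9.38 − 7.931 = 1.449 mg/L.
t_c = (1/0.7420) ln[(0.885/0.143)(1 − 1.449×0.7420/(0.143×19.52))] = 1.348 × ln(3.805) = 1.801 d.
D_c = (0.143/0.885) × 19.52 × e^(−0.143×1.801) = 0.1616 × 19.52 × 0.7729 = 2.438 mg/L.
Minimum DO = 9.38 − 2.438 = 6.942 mg/L.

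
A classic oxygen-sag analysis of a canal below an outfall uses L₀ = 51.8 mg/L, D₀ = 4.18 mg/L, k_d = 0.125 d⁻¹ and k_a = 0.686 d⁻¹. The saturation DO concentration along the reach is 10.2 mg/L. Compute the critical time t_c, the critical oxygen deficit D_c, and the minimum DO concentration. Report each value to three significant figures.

t_c ≈ 2.23 d; D_c ≈ 7.14 mg/L; min DO ≈ 3.06 mg/L

At the critical point dD/dt = 0, so k_d L₀ e^(−k_d t) = k_a D. Substituting D(t) from the Streeter–Phelps equation and solving for t gives
t_c = ln[(k_a/k_d)(1 − D₀(k_a−k_d)/(k_d L₀))] / (k_a−k_d).
Here k_a−k_d = 0.5610 d⁻¹ and 1 − D₀(k_a−k_d)/(k_d L₀) = 1 − 4.18×0.5610/(0.125×51.8) = 0.6378, so
t_c = ln(5.488 × 0.6378) / 0.5610 = 1.253 / 0.5610 = 2.233 d.
L(t_c) = L₀ e^(−k_d t_c) = 51.8 × 0.7564 = 39.18 mg/L, and at the critical point k_a D_c = k_d L, so D_c = (0.125/0.686) × 39.18 = 7.140 mg/L.
Minimum DO = C_s − D_c = 10.2 − 7.140 = 3.060 mg/L.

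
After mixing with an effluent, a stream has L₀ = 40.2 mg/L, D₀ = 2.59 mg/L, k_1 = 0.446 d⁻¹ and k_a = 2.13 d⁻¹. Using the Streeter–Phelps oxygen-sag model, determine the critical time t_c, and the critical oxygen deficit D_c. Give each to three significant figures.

t_c ≈ 0.763 d; D_c ≈ 5.99 mg/L

t_c = [1/(k_a−k_1)] ln[(k_a/k_1)(1 − D₀(k_a−k_1)/(k_1 L₀))]
= [1/(2.13−0.446)] ln[(2.13/0.446)(1 − 2.59×1.684/(0.446×40.2))]
= (1/1.684) ln[4.776 × 0.7567] = 0.5938 × ln(3.614) = 0.5938 × 1.285 = 0.7630 d.
D_c = (k_1/k_a) L₀ e^(−k_1 t_c) = (0.446/2.13) × 40.2 × e^(−0.446×0.7630) = 0.2094 × 40.2 × 0.7116 = 5.990 mg/L.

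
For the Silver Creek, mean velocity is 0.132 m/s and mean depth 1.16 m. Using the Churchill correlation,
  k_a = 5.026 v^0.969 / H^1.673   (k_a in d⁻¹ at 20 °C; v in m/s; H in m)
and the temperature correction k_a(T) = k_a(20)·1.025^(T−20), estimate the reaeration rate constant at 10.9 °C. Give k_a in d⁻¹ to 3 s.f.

k_a ≈ 0.440 d⁻¹

k_a(20) = 5.026 × 0.132^0.969 / 1.16^1.673 = 5.026 × 0.1406 / 1.282 = 0.5511 d⁻¹.
k_a(10.9) = 0.5511 × 1.025^(10.9−20) = 0.5511 × 0.7988 = 0.4402 d⁻¹.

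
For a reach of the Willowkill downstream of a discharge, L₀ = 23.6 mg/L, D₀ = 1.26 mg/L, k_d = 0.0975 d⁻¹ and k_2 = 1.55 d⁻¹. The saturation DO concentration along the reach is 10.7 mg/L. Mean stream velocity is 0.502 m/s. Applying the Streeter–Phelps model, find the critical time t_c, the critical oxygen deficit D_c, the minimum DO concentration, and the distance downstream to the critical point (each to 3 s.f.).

At the critical point dD/dt = 0, so k_d L₀ e^(−k_d t) = k_2 D. Substituting D(t) from the Streeter–Phelps equation and solving for t gives
t_c = ln[(k_2/k_d)(1 − D₀(k_2−k_d)/(k_d L₀))] / (k_2−k_d).
Here k_2−k_d = 1.453 d⁻¹ and 1 − D₀(k_2−k_d)/(k_d L₀) = 1 − 1.26×1.453/(0.0975×23.6) = 0.2046, so
t_c = ln(15.90 × 0.2046) / 1.453 = 1.180 / 1.453 = 0.8121 d.
L(t_c) = L₀ e^(−k_d t_c) = 23.6 × 0.9239 = 21.80 mg/L, and at the critical point k_2 D_c = k_d L, so D_c = (0.0975/1.55) × 21.80 = 1.372 mg/L.
Minimum DO = C_s − D_c = 10.7 − 1.372 = 9.328 mg/L.
x_c = v t_c = 0.502 m/s × 0.8121 d × 86400 s/d = 35220 m ≈ 35.2 km.

t_c ≈ 0.812 d; D_c ≈ 1.37 mg/L; min DO ≈ 9.33 mg/L; x_c ≈ 35.2 km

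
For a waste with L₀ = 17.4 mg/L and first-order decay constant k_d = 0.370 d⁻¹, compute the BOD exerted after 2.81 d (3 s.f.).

y ≈ 11.2 mg/L

y_t = L₀(1 − e^(−k_d t)) = 17.4 × (1 − e^(−0.370×2.81))
= 17.4 × (1 − 0.3536) = 17.4 × 0.6464 = 11.25 mg/L.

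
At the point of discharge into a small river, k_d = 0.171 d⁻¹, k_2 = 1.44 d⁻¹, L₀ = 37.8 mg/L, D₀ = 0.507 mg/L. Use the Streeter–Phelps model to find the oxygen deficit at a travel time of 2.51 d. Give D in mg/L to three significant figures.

k_d L₀/(k_2−k_d) = 0.171×37.8/(1.44−0.171) = 6.464/1.269 = 5.094 mg/L.
e^(−k_d t) = e^(−0.171×2.510) = 0.6510; e^(−k_2 t) = e^(−1.44×2.510) = 0.02693.
D = 5.094 × (0.6510 − 0.02693) + 0.507 × 0.02693 = 3.179 + 0.01366 = 3.193 mg/L.

D ≈ 3.19 mg/L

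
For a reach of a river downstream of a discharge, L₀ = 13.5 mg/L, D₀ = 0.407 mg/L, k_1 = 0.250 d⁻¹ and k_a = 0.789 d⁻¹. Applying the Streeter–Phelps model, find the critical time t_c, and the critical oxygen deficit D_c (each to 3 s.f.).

With k_a/k_1 = 3.156 and 1 − D₀(k_a−k_1)/(k_1 L₀) = 0.9350,
t_c = ln(3.156 × 0.9350) / (0.789 − 0.250) = ln(2.951) / 0.5390 = 1.082/0.5390 = 2.008 d.
L(t_c) = L₀ e^(−k_1 t_c) = 13.5 × 0.6054 = 8.173 mg/L, and at the critical point k_a D_c = k_1 L, so D_c = (0.250/0.789) × 8.173 = 2.590 mg/L.

t_c ≈ 2.01 d; D_c ≈ 2.59 mg/L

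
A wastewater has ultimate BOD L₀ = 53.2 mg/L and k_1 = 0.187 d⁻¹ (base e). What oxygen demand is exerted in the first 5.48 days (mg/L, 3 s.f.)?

y_t = L₀(1 − e^(−k_1 t)) = 53.2 × (1 − e^(−0.187×5.48))
= 53.2 × (1 − 0.3589) = 53.2 × 0.6411 = 34.11 mg/L.

y ≈ 34.1 mg/L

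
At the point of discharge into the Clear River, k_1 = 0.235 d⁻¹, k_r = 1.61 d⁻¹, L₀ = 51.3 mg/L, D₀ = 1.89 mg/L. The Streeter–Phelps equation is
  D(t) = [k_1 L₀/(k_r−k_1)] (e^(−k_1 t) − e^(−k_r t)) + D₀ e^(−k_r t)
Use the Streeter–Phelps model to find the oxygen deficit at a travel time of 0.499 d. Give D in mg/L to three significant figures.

D ≈ 4.72 mg/L

k_1 L₀/(k_r−k_1) = 0.235×51.3/(1.61−0.235) = 12.06/1.375 = 8.768 mg/L.
e^(−k_1 t) = e^(−0.235×0.4990) = 0.8893; e^(−k_r t) = e^(−1.61×0.4990) = 0.4478.
D = 8.768 × (0.8893 − 0.4478) + 1.89 × 0.4478 = 3.871 + 0.8464 = 4.718 mg/L.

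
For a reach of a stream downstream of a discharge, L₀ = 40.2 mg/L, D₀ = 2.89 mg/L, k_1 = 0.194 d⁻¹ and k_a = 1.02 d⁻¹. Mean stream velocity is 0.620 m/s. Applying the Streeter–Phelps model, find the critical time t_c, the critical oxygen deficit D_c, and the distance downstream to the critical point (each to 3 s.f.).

At the critical point dD/dt = 0, so k_1 L₀ e^(−k_1 t) = k_a D. Substituting D(t) from the Streeter–Phelps equation and solving for t gives
t_c = ln[(k_a/k_1)(1 − D₀(k_a−k_1)/(k_1 L₀))] / (k_a−k_1).
Here k_a−k_1 = 0.8260 d⁻¹ and 1 − D₀(k_a−k_1)/(k_1 L₀) = 1 − 2.89×0.8260/(0.194×40.2) = 0.6939, so
t_c = ln(5.258 × 0.6939) / 0.8260 = 1.294 / 0.8260 = 1.567 d.
L(t_c) = L₀ e^(−k_1 t_c) = 40.2 × 0.7379 = 29.66 mg/L, and at the critical point k_a D_c = k_1 L, so D_c = (0.194/1.02) × 29.66 = 5.642 mg/L.
x_c = v t_c = 0.620 m/s × 1.567 d × 86400 s/d = 83940 m ≈ 83.9 km.

t_c ≈ 1.57 d; D_c ≈ 5.64 mg/L; x_c ≈ 83.9 km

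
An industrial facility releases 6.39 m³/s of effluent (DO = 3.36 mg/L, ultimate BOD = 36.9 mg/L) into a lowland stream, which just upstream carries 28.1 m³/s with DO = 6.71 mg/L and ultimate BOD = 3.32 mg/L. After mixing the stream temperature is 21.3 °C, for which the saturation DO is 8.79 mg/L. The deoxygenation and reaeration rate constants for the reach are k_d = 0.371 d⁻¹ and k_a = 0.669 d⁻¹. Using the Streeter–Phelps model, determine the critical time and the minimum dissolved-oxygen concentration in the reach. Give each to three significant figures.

t_c ≈ 1.11 d; minimum DO ≈ 5.29 mg/L

Mixed DO = (28.1×6.71 + 6.39×3.36)/(28.1+6.39) = 210.0/34.49 = 6.089 mg/L.
Mixed L₀ = (28.1×3.32 + 6.39×36.9)/(34.49) = 329.1/34.49 = 9.541 mg/L.
Initial deficit D₀ = C_s − DO₀ = 8.79 − 6.089 = 2.701 mg/L.
t_c = (1/0.2980) ln[(0.669/0.371)(1 − 2.701×0.2980/(0.371×9.541))] = 3.356 × ln(1.393) = 1.113 d.
D_c = (0.371/0.669) × 9.541 × e^(−0.371×1.113) = 0.5546 × 9.541 × 0.6617 = 3.501 mg/L.
Minimum DO = 8.79 − 3.501 = 5.289 mg/L.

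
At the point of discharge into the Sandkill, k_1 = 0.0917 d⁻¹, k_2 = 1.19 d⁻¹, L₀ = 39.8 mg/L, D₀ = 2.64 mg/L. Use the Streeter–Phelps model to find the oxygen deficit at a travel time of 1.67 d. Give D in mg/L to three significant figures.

k_1 L₀/(k_2−k_1) = 0.0917×39.8/(1.19−0.0917) = 3.650/1.098 = 3.323 mg/L.
e^(−k_1 t) = e^(−0.0917×1.670) = 0.8580; e^(−k_2 t) = e^(−1.19×1.670) = 0.1371.
D = 3.323 × (0.8580 − 0.1371) + 2.64 × 0.1371 = 2.396 + 0.3619 = 2.758 mg/L.

D ≈ 2.76 mg/L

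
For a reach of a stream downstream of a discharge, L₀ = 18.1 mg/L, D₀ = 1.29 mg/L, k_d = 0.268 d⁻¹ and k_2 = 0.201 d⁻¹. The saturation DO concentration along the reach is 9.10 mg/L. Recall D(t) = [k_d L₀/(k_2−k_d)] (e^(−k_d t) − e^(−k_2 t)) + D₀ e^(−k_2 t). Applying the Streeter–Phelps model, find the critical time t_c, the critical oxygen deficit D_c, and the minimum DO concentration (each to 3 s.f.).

t_c ≈ 4.03 d; D_c ≈ 8.19 mg/L; min DO ≈ 0.905 mg/L

With k_2/k_d = 0.7500 and 1 − D₀(k_2−k_d)/(k_d L₀) = 1.018,
t_c = ln(0.7500 × 1.018) / (0.201 − 0.268) = ln(0.7634) / -0.06700 = -0.2700/-0.06700 = 4.030 d.
D_c = (k_d/k_2) L₀ e^(−k_d t_c) = (0.268/0.201) × 18.1 × e^(−0.268×4.030) = 1.333 × 18.1 × 0.3396 = 8.195 mg/L.
Minimum DO = C_s − D_c = 9.10 − 8.195 = 0.9051 mg/L.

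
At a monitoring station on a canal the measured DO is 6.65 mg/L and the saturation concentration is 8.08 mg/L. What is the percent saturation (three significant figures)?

82.3 % saturation

% saturation = C/C_s × 100 = 6.65/8.08 × 100 = 82.3 %.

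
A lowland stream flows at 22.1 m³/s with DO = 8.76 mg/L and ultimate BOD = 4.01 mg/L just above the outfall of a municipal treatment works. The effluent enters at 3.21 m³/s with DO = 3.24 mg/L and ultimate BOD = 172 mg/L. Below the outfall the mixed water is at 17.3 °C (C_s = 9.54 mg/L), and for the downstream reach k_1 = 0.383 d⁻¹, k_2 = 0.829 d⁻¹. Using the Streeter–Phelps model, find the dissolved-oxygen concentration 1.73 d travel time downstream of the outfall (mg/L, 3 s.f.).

Mixed DO = (22.1×8.76 + 3.21×3.24)/(22.1+3.21) = 204.0/25.31 = 8.060 mg/L.
Mixed L₀ = (22.1×4.01 + 3.21×172)/(25.31) = 640.7/25.31 = 25.32 mg/L.
Initial deficit D₀ = C_s − DO₀ = 9.54 − 8.060 = 1.480 mg/L.
D(1.73) = [0.383×25.32/(0.829−0.383)](e^(−0.383×1.73) − e^(−0.829×1.73)) + 1.480 e^(−0.829×1.73)
= 21.74 × (0.5155 − 0.2383) + 1.480 × 0.2383 = 6.379 mg/L.
DO = 9.54 − 6.379 = 3.161 mg/L.

DO ≈ 3.16 mg/L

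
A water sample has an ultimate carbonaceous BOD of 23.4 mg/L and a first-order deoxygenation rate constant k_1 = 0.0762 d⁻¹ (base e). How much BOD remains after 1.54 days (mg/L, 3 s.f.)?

L_t = L₀ e^(−k_1 t) = 23.4 × e^(−0.0762×1.54) = 23.4 × 0.8893 = 20.81 mg/L.

L ≈ 20.8 mg/L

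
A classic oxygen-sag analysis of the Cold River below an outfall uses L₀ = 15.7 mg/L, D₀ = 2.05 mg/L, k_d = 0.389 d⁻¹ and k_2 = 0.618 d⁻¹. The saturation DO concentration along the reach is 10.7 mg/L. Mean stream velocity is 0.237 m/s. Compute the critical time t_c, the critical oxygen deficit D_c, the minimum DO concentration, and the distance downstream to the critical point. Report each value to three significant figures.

With k_2/k_d = 1.589 and 1 − D₀(k_2−k_d)/(k_d L₀) = 0.9231,
t_c = ln(1.589 × 0.9231) / (0.618 − 0.389) = ln(1.467) / 0.2290 = 0.3829/0.2290 = 1.672 d.
D_c = (k_d/k_2) L₀ e^(−k_d t_c) = (0.389/0.618) × 15.7 × e^(−0.389×1.672) = 0.6294 × 15.7 × 0.5218 = 5.157 mg/L.
Minimum DO = C_s − D_c = 10.7 − 5.157 = 5.543 mg/L.
x_c = v t_c = 0.237 m/s × 1.672 d × 86400 s/d = 34240 m ≈ 34.2 km.

t_c ≈ 1.67 d; D_c ≈ 5.16 mg/L; min DO ≈ 5.54 mg/L; x_c ≈ 34.2 km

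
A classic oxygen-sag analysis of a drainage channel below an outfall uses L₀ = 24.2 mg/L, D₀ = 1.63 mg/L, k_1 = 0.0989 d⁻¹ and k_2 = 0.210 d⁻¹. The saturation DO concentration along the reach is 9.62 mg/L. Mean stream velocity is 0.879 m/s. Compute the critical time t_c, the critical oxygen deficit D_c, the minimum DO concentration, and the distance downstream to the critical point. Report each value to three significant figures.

With k_2/k_1 = 2.123 and 1 − D₀(k_2−k_1)/(k_1 L₀) = 0.9243,
t_c = ln(2.123 × 0.9243) / (0.210 − 0.0989) = ln(1.963) / 0.1111 = 0.6743/0.1111 = 6.069 d.
D_c = (k_1/k_2) L₀ e^(−k_1 t_c) = (0.0989/0.210) × 24.2 × e^(−0.0989×6.069) = 0.4710 × 24.2 × 0.5487 = 6.253 mg/L.
Minimum DO = C_s − D_c = 9.62 − 6.253 = 3.367 mg/L.
x_c = v t_c = 0.879 m/s × 6.069 d × 86400 s/d = 460900 m ≈ 461 km.

t_c ≈ 6.07 d; D_c ≈ 6.25 mg/L; min DO ≈ 3.37 mg/L; x_c ≈ 461 km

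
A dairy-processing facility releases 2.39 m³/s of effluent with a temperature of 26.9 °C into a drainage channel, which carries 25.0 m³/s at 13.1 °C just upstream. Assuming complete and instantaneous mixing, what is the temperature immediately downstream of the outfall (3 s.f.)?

14.3 °C

Flow-weighted mixing: C = (Q_r C_r + Q_w C_w)/(Q_r + Q_w)
= (25.0×13.1 + 2.39×26.9)/(25.0 + 2.39) = 391.8/27.39 = 14.30 °C.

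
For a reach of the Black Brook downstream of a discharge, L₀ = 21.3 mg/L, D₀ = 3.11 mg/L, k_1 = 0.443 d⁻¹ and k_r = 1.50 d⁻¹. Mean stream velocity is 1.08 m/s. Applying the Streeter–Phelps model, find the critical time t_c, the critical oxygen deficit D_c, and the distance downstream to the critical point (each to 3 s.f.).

t_c ≈ 0.749 d; D_c ≈ 4.51 mg/L; x_c ≈ 69.9 km

t_c = [1/(k_r−k_1)] ln[(k_r/k_1)(1 − D₀(k_r−k_1)/(k_1 L₀))]
= [1/(1.50−0.443)] ln[(1.50/0.443)(1 − 3.11×1.057/(0.443×21.3))]
= (1/1.057) ln[3.386 × 0.6516] = 0.9461 × ln(2.206) = 0.9461 × 0.7914 = 0.7487 d.
D_c = (k_1/k_r) L₀ e^(−k_1 t_c) = (0.443/1.50) × 21.3 × e^(−0.443×0.7487) = 0.2953 × 21.3 × 0.7177 = 4.515 mg/L.
x_c = v t_c = 1.08 m/s × 0.7487 d × 86400 s/d = 69860 m ≈ 69.9 km.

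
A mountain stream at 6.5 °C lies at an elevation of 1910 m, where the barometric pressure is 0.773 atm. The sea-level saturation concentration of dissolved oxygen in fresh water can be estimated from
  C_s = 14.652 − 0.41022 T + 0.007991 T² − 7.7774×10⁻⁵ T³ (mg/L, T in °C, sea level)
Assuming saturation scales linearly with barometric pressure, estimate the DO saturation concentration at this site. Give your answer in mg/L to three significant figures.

C_s ≈ 9.51 mg/L

At sea level: C_s = 14.652 − 0.41022×6.5 + 0.007991×6.5² − 7.7774×10⁻⁵×6.5³ = 12.30 mg/L.
Pressure correction: C_s' = 12.30 × 0.773 = 9.509 mg/L.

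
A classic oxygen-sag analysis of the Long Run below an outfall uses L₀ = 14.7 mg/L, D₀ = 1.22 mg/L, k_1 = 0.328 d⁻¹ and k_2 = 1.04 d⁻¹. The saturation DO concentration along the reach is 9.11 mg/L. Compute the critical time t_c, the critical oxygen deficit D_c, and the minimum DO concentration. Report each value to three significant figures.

t_c ≈ 1.34 d; D_c ≈ 2.99 mg/L; min DO ≈ 6.12 mg/L

With k_2/k_1 = 3.171 and 1 − D₀(k_2−k_1)/(k_1 L₀) = 0.8198,
t_c = ln(3.171 × 0.8198) / (1.04 − 0.328) = ln(2.600) / 0.7120 = 0.9553/0.7120 = 1.342 d.
L(t_c) = L₀ e^(−k_1 t_c) = 14.7 × 0.6440 = 9.466 mg/L, and at the critical point k_2 D_c = k_1 L, so D_c = (0.328/1.04) × 9.466 = 2.986 mg/L.
Minimum DO = C_s − D_c = 9.11 − 2.986 = 6.124 mg/L.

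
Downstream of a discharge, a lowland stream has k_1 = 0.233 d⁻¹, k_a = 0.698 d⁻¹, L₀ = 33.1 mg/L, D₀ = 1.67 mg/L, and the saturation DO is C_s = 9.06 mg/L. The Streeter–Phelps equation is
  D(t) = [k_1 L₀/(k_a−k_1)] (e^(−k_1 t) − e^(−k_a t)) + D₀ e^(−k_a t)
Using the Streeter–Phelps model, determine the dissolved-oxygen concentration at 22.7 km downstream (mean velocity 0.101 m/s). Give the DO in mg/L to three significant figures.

Travel time t = x/v = 22.7 km / (0.101 m/s) = 22700 m / 0.101 m/s = 224800 s = 2.601 d.
k_1 L₀/(k_a−k_1) = 0.233×33.1/(0.698−0.233) = 7.712/0.4650 = 16.59 mg/L.
e^(−k_1 t) = e^(−0.233×2.601) = 0.5455; e^(−k_a t) = e^(−0.698×2.601) = 0.1627.
D = 16.59 × (0.5455 − 0.1627) + 1.67 × 0.1627 = 6.348 + 0.2717 = 6.620 mg/L.
DO = C_s − D = 9.06 − 6.620 = 2.440 mg/L.

DO ≈ 2.44 mg/L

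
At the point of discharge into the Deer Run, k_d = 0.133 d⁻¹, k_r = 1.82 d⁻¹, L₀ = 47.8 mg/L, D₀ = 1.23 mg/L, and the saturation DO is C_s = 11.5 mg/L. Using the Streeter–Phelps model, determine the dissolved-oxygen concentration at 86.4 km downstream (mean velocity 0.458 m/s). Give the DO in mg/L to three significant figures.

DO ≈ 8.73 mg/L

Travel time t = x/v = 86.4 km / (0.458 m/s) = 86400 m / 0.458 m/s = 188600 s = 2.183 d.
k_d L₀/(k_r−k_d) = 0.133×47.8/(1.82−0.133) = 6.357/1.687 = 3.768 mg/L.
e^(−k_d t) = e^(−0.133×2.183) = 0.7480; e^(−k_r t) = e^(−1.82×2.183) = 0.01880.
D = 3.768 × (0.7480 − 0.01880) + 1.23 × 0.01880 = 2.748 + 0.02313 = 2.771 mg/L.
DO = C_s − D = 11.5 − 2.771 = 8.729 mg/L.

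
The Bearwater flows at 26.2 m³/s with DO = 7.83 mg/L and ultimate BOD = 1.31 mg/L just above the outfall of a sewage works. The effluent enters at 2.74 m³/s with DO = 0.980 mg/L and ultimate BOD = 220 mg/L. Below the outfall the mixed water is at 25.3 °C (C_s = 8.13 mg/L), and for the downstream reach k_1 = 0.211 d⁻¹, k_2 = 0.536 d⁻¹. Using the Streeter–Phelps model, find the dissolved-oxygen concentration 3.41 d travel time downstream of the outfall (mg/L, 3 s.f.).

DO ≈ 3.31 mg/L

Mixed DO = (26.2×7.83 + 2.74×0.980)/(26.2+2.74) = 207.8/28.94 = 7.181 mg/L.
Mixed L₀ = (26.2×1.31 + 2.74×220)/(28.94) = 637.1/28.94 = 22.02 mg/L.
Initial deficit D₀ = C_s − DO₀ = 8.13 − 7.181 = 0.9485 mg/L.
D(3.41) = [0.211×22.02/(0.536−0.211)](e^(−0.211×3.41) − e^(−0.536×3.41)) + 0.9485 e^(−0.536×3.41)
= 14.29 × (0.4870 − 0.1608) + 0.9485 × 0.1608 = 4.815 mg/L.
DO = 8.13 − 4.815 = 3.315 mg/L.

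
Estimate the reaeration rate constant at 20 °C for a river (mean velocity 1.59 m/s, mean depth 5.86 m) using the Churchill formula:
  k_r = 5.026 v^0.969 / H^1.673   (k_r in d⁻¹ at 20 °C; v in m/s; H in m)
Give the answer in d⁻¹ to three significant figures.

k_r ≈ 0.409 d⁻¹

k_r = 5.026 × 1.59^0.969 / 5.86^1.673 = 5.026 × 1.567 / 19.26 = 0.4090 d⁻¹.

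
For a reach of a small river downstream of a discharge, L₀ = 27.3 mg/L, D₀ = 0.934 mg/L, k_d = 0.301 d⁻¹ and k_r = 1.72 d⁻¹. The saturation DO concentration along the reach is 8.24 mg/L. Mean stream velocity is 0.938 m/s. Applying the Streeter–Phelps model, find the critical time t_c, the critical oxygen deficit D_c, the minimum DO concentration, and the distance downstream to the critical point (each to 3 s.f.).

t_c = [1/(k_r−k_d)] ln[(k_r/k_d)(1 − D₀(k_r−k_d)/(k_d L₀))]
= [1/(1.72−0.301)] ln[(1.72/0.301)(1 − 0.934×1.419/(0.301×27.3))]
= (1/1.419) ln[5.714 × 0.8387] = 0.7047 × ln(4.793) = 0.7047 × 1.567 = 1.104 d.
L(t_c) = L₀ e^(−k_d t_c) = 27.3 × 0.7172 = 19.58 mg/L, and at the critical point k_r D_c = k_d L, so D_c = (0.301/1.72) × 19.58 = 3.426 mg/L.
Minimum DO = C_s − D_c = 8.24 − 3.426 = 4.814 mg/L.
x_c = v t_c = 0.938 m/s × 1.104 d × 86400 s/d = 89500 m ≈ 89.5 km.

t_c ≈ 1.10 d; D_c ≈ 3.43 mg/L; min DO ≈ 4.81 mg/L; x_c ≈ 89.5 km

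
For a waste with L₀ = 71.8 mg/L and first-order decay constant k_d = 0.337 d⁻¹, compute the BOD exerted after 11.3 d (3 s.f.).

y ≈ 70.2 mg/L

y_t = L₀(1 − e^(−k_d t)) = 71.8 × (1 − e^(−0.337×11.3))
= 71.8 × (1 − 0.02219) = 71.8 × 0.9778 = 70.21 mg/L.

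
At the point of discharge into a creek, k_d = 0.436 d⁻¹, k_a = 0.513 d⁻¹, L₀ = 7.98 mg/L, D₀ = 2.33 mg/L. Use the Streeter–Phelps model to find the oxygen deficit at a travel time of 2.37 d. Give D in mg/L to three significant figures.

k_d L₀/(k_a−k_d) = 0.436×7.98/(0.513−0.436) = 3.479/0.07700 = 45.19 mg/L.
e^(−k_d t) = e^(−0.436×2.370) = 0.3558; e^(−k_a t) = e^(−0.513×2.370) = 0.2965.
D = 45.19 × (0.3558 − 0.2965) + 2.33 × 0.2965 = 2.682 + 0.6908 = 3.373 mg/L.

D ≈ 3.37 mg/L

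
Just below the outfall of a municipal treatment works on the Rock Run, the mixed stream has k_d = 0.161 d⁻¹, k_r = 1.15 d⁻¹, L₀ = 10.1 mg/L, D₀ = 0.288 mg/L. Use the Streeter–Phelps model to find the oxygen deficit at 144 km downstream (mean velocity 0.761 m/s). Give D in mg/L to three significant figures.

Travel time t = x/v = 144 km / (0.761 m/s) = 144000 m / 0.761 m/s = 189200 s = 2.190 d.
k_d L₀/(k_r−k_d) = 0.161×10.1/(1.15−0.161) = 1.626/0.9890 = 1.644 mg/L.
e^(−k_d t) = e^(−0.161×2.190) = 0.7029; e^(−k_r t) = e^(−1.15×2.190) = 0.08057.
D = 1.644 × (0.7029 − 0.08057) + 0.288 × 0.08057 = 1.023 + 0.02320 = 1.046 mg/L.

D ≈ 1.05 mg/L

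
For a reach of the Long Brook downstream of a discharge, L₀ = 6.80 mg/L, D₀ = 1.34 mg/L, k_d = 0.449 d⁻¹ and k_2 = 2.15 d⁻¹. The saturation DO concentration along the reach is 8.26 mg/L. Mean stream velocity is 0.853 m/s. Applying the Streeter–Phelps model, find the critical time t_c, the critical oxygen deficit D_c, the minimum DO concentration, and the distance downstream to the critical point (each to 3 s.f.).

At the critical point dD/dt = 0, so k_d L₀ e^(−k_d t) = k_2 D. Substituting D(t) from the Streeter–Phelps equation and solving for t gives
t_c = ln[(k_2/k_d)(1 − D₀(k_2−k_d)/(k_d L₀))] / (k_2−k_d).
Here k_2−k_d = 1.701 d⁻¹ and 1 − D₀(k_2−k_d)/(k_d L₀) = 1 − 1.34×1.701/(0.449×6.80) = 0.2535, so
t_c = ln(4.788 × 0.2535) / 1.701 = 0.1936 / 1.701 = 0.1138 d.
L(t_c) = L₀ e^(−k_d t_c) = 6.80 × 0.9502 = 6.461 mg/L, and at the critical point k_2 D_c = k_d L, so D_c = (0.449/2.15) × 6.461 = 1.349 mg/L.
Minimum DO = C_s − D_c = 8.26 − 1.349 = 6.911 mg/L.
x_c = v t_c = 0.853 m/s × 0.1138 d × 86400 s/d = 8390 m ≈ 8.39 km.

t_c ≈ 0.114 d; D_c ≈ 1.35 mg/L; min DO ≈ 6.91 mg/L; x_c ≈ 8.39 km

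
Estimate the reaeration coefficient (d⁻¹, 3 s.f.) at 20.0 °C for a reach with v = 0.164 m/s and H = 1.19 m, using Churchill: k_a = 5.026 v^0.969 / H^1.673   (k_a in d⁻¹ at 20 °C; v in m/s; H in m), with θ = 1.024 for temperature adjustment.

k_a ≈ 0.652 d⁻¹

k_a(20) = 5.026 × 0.164^0.969 / 1.19^1.673 = 5.026 × 0.1735 / 1.338 = 0.6517 d⁻¹.
k_a(20.0) = 0.6517 × 1.024^(20.0−20) = 0.6517 × 1.000 = 0.6517 d⁻¹.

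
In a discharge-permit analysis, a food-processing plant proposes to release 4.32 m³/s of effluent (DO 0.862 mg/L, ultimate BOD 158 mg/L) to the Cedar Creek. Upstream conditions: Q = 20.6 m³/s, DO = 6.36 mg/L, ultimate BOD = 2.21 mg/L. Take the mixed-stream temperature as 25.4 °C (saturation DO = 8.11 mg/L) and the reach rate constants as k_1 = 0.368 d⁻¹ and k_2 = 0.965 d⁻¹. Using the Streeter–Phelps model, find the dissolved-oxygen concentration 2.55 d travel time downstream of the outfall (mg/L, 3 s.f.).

Mixed DO = (20.6×6.36 + 4.32×0.862)/(20.6+4.32) = 134.7/24.92 = 5.407 mg/L.
Mixed L₀ = (20.6×2.21 + 4.32×158)/(24.92) = 728.1/24.92 = 29.22 mg/L.
Initial deficit D₀ = C_s − DO₀ = 8.11 − 5.407 = 2.703 mg/L.
D(2.55) = [0.368×29.22/(0.965−0.368)](e^(−0.368×2.55) − e^(−0.965×2.55)) + 2.703 e^(−0.965×2.55)
= 18.01 × (0.3913 − 0.08537) + 2.703 × 0.08537 = 5.740 mg/L.
DO = 8.11 − 5.740 = 2.370 mg/L.

DO ≈ 2.37 mg/L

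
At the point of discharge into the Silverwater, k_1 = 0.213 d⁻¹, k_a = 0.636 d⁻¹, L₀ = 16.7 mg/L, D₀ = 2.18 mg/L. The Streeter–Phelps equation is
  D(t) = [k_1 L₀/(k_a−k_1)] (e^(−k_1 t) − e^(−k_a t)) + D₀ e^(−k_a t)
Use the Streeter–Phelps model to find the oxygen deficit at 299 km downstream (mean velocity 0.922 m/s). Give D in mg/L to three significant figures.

Travel time t = x/v = 299 km / (0.922 m/s) = 299000 m / 0.922 m/s = 324300 s = 3.753 d.
k_1 L₀/(k_a−k_1) = 0.213×16.7/(0.636−0.213) = 3.557/0.4230 = 8.409 mg/L.
e^(−k_1 t) = e^(−0.213×3.753) = 0.4496; e^(−k_a t) = e^(−0.636×3.753) = 0.09189.
D = 8.409 × (0.4496 − 0.09189) + 2.18 × 0.09189 = 3.008 + 0.2003 = 3.208 mg/L.

D ≈ 3.21 mg/L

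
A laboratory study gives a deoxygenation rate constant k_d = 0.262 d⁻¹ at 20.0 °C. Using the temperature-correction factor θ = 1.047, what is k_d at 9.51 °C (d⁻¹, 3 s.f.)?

k_d(T₂) = k_d(T₁) · θ^(T₂−T₁) = 0.262 × 1.047^(9.51−20.0)
= 0.262 × 1.047^-10.5 = 0.262 × 0.6177 = 0.1618 d⁻¹.

k_d ≈ 0.162 d⁻¹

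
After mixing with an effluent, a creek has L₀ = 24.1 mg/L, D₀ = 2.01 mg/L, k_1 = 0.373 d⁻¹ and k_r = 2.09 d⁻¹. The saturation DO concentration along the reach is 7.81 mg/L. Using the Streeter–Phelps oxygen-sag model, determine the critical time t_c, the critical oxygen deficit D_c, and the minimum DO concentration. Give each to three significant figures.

t_c = [1/(k_r−k_1)] ln[(k_r/k_1)(1 − D₀(k_r−k_1)/(k_1 L₀))]
= [1/(2.09−0.373)] ln[(2.09/0.373)(1 − 2.01×1.717/(0.373×24.1))]
= (1/1.717) ln[5.603 × 0.6161] = 0.5824 × ln(3.452) = 0.5824 × 1.239 = 0.7216 d.
L(t_c) = L₀ e^(−k_1 t_c) = 24.1 × 0.7640 = 18.41 mg/L, and at the critical point k_r D_c = k_1 L, so D_c = (0.373/2.09) × 18.41 = 3.286 mg/L.
Minimum DO = C_s − D_c = 7.81 − 3.286 = 4.524 mg/L.

t_c ≈ 0.722 d; D_c ≈ 3.29 mg/L; min DO ≈ 4.52 mg/L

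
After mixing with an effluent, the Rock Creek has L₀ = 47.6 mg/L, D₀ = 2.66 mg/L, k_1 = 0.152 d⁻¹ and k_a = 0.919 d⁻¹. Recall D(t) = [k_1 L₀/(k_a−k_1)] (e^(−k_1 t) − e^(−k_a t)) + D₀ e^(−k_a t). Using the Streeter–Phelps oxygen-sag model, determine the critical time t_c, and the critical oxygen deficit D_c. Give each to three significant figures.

t_c ≈ 1.91 d; D_c ≈ 5.89 mg/L

t_c = [1/(k_a−k_1)] ln[(k_a/k_1)(1 − D₀(k_a−k_1)/(k_1 L₀))]
= [1/(0.919−0.152)] ln[(0.919/0.152)(1 − 2.66×0.7670/(0.152×47.6))]
= (1/0.7670) ln[6.046 × 0.7180] = 1.304 × ln(4.341) = 1.304 × 1.468 = 1.914 d.
D_c = (k_1/k_a) L₀ e^(−k_1 t_c) = (0.152/0.919) × 47.6 × e^(−0.152×1.914) = 0.1654 × 47.6 × 0.7476 = 5.885 mg/L.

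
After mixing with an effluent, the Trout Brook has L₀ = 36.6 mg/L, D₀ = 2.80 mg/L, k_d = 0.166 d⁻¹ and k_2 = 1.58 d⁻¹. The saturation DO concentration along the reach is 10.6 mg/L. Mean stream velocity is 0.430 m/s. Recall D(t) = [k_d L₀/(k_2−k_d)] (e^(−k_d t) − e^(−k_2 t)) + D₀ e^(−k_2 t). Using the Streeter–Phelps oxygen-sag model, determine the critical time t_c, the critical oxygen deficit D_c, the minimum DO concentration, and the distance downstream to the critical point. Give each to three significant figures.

t_c = [1/(k_2−k_d)] ln[(k_2/k_d)(1 − D₀(k_2−k_d)/(k_d L₀))]
= [1/(1.58−0.166)] ln[(1.58/0.166)(1 − 2.80×1.414/(0.166×36.6))]
= (1/1.414) ln[9.518 × 0.3483] = 0.7072 × ln(3.316) = 0.7072 × 1.199 = 0.8477 d.
L(t_c) = L₀ e^(−k_d t_c) = 36.6 × 0.8687 = 31.80 mg/L, and at the critical point k_2 D_c = k_d L, so D_c = (0.166/1.58) × 31.80 = 3.341 mg/L.
Minimum DO = C_s − D_c = 10.6 − 3.341 = 7.259 mg/L.
x_c = v t_c = 0.430 m/s × 0.8477 d × 86400 s/d = 31490 m ≈ 31.5 km.

t_c ≈ 0.848 d; D_c ≈ 3.34 mg/L; min DO ≈ 7.26 mg/L; x_c ≈ 31.5 km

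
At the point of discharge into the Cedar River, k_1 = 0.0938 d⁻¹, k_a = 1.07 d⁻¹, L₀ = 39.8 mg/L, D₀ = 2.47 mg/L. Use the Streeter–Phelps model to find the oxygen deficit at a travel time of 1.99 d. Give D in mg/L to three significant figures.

k_1 L₀/(k_a−k_1) = 0.0938×39.8/(1.07−0.0938) = 3.733/0.9762 = 3.824 mg/L.
e^(−k_1 t) = e^(−0.0938×1.990) = 0.8297; e^(−k_a t) = e^(−1.07×1.990) = 0.1189.
D = 3.824 × (0.8297 − 0.1189) + 2.47 × 0.1189 = 2.718 + 0.2937 = 3.012 mg/L.

D ≈ 3.01 mg/L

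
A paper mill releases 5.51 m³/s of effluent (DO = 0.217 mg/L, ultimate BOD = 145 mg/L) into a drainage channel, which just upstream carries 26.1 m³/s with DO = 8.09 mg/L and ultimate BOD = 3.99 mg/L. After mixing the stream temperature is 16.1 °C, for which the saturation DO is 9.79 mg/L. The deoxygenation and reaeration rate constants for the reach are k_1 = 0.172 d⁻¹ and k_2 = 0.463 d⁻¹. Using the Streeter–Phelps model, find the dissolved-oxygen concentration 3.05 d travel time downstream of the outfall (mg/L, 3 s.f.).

DO ≈ 3.16 mg/L

Mixed DO = (26.1×8.09 + 5.51×0.217)/(26.1+5.51) = 212.3/31.61 = 6.718 mg/L.
Mixed L₀ = (26.1×3.99 + 5.51×145)/(31.61) = 903.1/31.61 = 28.57 mg/L.
Initial deficit D₀ = C_s − DO₀ = 9.79 − 6.718 = 3.072 mg/L.
D(3.05) = [0.172×28.57/(0.463−0.172)](e^(−0.172×3.05) − e^(−0.463×3.05)) + 3.072 e^(−0.463×3.05)
= 16.89 × (0.5918 − 0.2436) + 3.072 × 0.2436 = 6.628 mg/L.
DO = 9.79 − 6.628 = 3.162 mg/L.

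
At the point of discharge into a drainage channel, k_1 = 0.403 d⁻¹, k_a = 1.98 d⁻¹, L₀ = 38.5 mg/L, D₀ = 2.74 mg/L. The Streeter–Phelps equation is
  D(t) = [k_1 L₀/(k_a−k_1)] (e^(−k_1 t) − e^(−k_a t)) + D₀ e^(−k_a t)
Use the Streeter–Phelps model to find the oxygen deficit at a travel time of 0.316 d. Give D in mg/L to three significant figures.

D ≈ 4.87 mg/L

k_1 L₀/(k_a−k_1) = 0.403×38.5/(1.98−0.403) = 15.52/1.577 = 9.839 mg/L.
e^(−k_1 t) = e^(−0.403×0.3160) = 0.8804; e^(−k_a t) = e^(−1.98×0.3160) = 0.5349.
D = 9.839 × (0.8804 − 0.5349) + 2.74 × 0.5349 = 3.400 + 1.466 = 4.865 mg/L.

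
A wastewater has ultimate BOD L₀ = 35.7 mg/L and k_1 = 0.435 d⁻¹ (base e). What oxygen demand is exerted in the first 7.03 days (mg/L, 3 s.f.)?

y_t = L₀(1 − e^(−k_1 t)) = 35.7 × (1 − e^(−0.435×7.03))
= 35.7 × (1 − 0.04698) = 35.7 × 0.9530 = 34.02 mg/L.

y ≈ 34.0 mg/L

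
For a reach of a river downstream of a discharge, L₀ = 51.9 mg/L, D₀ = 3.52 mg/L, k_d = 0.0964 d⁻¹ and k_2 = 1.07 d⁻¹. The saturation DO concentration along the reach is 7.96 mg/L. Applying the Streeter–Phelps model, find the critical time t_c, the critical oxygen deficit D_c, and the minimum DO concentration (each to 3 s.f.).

t_c = [1/(k_2−k_d)] ln[(k_2/k_d)(1 − D₀(k_2−k_d)/(k_d L₀))]
= [1/(1.07−0.0964)] ln[(1.07/0.0964)(1 − 3.52×0.9736/(0.0964×51.9))]
= (1/0.9736) ln[11.10 × 0.3150] = 1.027 × ln(3.497) = 1.027 × 1.252 = 1.286 d.
D_c = (k_d/k_2) L₀ e^(−k_d t_c) = (0.0964/1.07) × 51.9 × e^(−0.0964×1.286) = 0.09009 × 51.9 × 0.8834 = 4.131 mg/L.
Minimum DO = C_s − D_c = 7.96 − 4.131 = 3.829 mg/L.

t_c ≈ 1.29 d; D_c ≈ 4.13 mg/L; min DO ≈ 3.83 mg/L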